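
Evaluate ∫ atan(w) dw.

w*atan(w) - log(w**2 + 1)/2 + C

Use integration by parts with u = arctan(w), dv = dw.
Then du = 1/(w**2 + 1) dw.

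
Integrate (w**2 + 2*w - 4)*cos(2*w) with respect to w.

Use integration by parts with u = w**2 + 2*w - 4, dv = cos(2*w) dw, so v = sin(2*w)/2.
Apply parts 2 times (tabular method): alternate signs, differentiate u down to 0, integrate dv up.

w**2*sin(2*w)/2 + w*sin(2*w) + w*cos(2*w)/2 - 9*sin(2*w)/4 + cos(2*w)/2 + C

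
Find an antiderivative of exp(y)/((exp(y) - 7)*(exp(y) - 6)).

Let u = e^y, du = e^y dy.
The integral becomes ∫ du/((u-7)(u-6)); decompose into partial fractions.

log(exp(y) - 7) - log(exp(y) - 6) + C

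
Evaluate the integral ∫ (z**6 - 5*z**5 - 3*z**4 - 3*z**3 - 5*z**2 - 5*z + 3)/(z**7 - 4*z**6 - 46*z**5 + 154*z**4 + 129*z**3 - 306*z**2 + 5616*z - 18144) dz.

25105*log(z - 7)/99528 + 2081*log(z - 4)/6000 - 289*log(z - 3)/1512 - 8583*log(z + 4)/30800 + 27383*log(z + 6)/35100 + 5911*log(z**2 + 9)/130500 - 146*atan(z/3)/32625 + C

Factor the denominator: (z - 7)*(z - 4)*(z - 3)*(z + 4)*(z + 6)*(z**2 + 9).
Partial-fraction decomposition: (5911*z - 876)/(65250*(z**2 + 9)) + 27383/(35100*(z + 6)) - 8583/(30800*(z + 4)) - 289/(1512*(z - 3)) + 2081/(6000*(z - 4)) + 25105/(99528*(z - 7)).
Integrate each term; A/(z−a) gives A·log|z−a|; the (Bz+D)/(z²+p²) term gives a log and an atan.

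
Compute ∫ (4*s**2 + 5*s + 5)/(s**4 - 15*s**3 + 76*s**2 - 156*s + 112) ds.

Factor the denominator: (s - 7)*(s - 4)*(s - 2)**2.
Partial-fraction decomposition: 427/(100*(s - 2)) + 31/(10*(s - 2)**2) - 89/(12*(s - 4)) + 236/(75*(s - 7)).
Integrate each term; A/(s−a) gives A·log|s−a|; A/(s−a)² gives −A/(s−a).

236*log(s - 7)/75 - 89*log(s - 4)/12 + 427*log(s - 2)/100 - 31/(10*s - 20) + C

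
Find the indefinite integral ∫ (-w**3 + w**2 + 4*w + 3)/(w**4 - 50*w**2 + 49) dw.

-263*log(w - 7)/672 - 7*log(w - 1)/96 + log(w + 1)/96 - 367*log(w + 7)/672 + C

Factor the denominator: (w - 7)*(w - 1)*(w + 1)*(w + 7).
Partial-fraction decomposition: -367/(672*(w + 7)) + 1/(96*(w + 1)) - 7/(96*(w - 1)) - 263/(672*(w - 7)).
Integrate each term: A/(w−a) contributes A·log|w−a|.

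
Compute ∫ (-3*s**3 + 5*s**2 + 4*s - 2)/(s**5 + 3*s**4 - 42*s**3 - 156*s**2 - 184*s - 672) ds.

Factor the denominator: (s - 7)*(s + 4)*(s + 6)*(s**2 + 4).
Partial-fraction decomposition: -(199*s - 38)/(2120*(s**2 + 4)) + 401/(520*(s + 6)) - 127/(220*(s + 4)) - 758/(7579*(s - 7)).
Integrate each term; A/(s−a) gives A·log|s−a|; the (Bs+D)/(s²+p²) term gives a log and an atan.

-758*log(s - 7)/7579 - 127*log(s + 4)/220 + 401*log(s + 6)/520 - 199*log(s**2 + 4)/4240 + 19*atan(s/2)/2120 + C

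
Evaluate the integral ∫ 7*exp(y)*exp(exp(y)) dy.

Let u = exp(y), so du = (exp(y)) dy.
Rewriting, the integral becomes 7·∫ e^u du = 7·e^u.
Substituting back, u = exp(y).

7*exp(exp(y)) + C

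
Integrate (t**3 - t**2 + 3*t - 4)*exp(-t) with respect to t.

(-t**3 - 2*t**2 - 7*t - 3)*exp(-t) + C

Use integration by parts with u = t**3 - t**2 + 3*t - 4, dv = exp(-t) dt, so v = -exp(-t).
Apply parts 3 times (tabular method): alternate signs, differentiate u down to 0, integrate dv up.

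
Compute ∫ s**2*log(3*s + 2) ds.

s**3*log(3*s + 2)/3 - s**3/9 + s**2/9 - 4*s/27 + 8*log(3*s + 2)/81 + C

Use integration by parts with u = log(3*s + 2), dv = s**2 ds.
Then du = 3/(3*s + 2) ds and v = s**3/3.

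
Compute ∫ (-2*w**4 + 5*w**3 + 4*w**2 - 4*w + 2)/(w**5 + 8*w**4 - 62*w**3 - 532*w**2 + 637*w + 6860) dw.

Factor the denominator: (w - 7)*(w - 4)*(w + 5)*(w + 7)**2.
Partial-fraction decomposition: 28789/(11858*(w + 7)) + 6291/(308*(w + 7)**2) - 1753/(432*(w + 5)) + 142/(3267*(w - 4)) - 2917/(7056*(w - 7)).
Integrate each term; A/(w−a) gives A·log|w−a|; A/(w−a)² gives −A/(w−a).

-2917*log(w - 7)/7056 + 142*log(w - 4)/3267 - 1753*log(w + 5)/432 + 28789*log(w + 7)/11858 - 6291/(308*w + 2156) + C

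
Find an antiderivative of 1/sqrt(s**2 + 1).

Substitute s = tan(θ), so ds = sec(θ)^2 dθ and the radical becomes sqrt(s**2 + 1) = sec(θ) by the Pythagorean identity.
Integrate the resulting trig expression in θ, then back-substitute tan(θ) = s, sec(θ) = sqrt(s**2 + 1) (absorbing any constant into C).

log(s + sqrt(s**2 + 1)) + C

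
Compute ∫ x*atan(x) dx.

x**2*atan(x)/2 - x/2 + atan(x)/2 + C

Use integration by parts with u = arctan(x), dv = x dx.
Then du = 1/(x**2 + 1) dx.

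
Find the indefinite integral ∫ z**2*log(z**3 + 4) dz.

z**3*log(z**3 + 4)/3 - z**3/3 + 4*log(z**3 + 4)/3 + C

Let u = z**3 + 4, so du = (3*z**2) dz.
The integral becomes (1/3)·∫ log(u) du; integrate by parts with u′=log(u), dv′=du.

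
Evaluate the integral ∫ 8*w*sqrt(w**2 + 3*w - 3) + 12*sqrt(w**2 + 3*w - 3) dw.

8*(w**2 + 3*w - 3)**(3/2)/3 + C

Let u = w**2 + 3*w - 3, so du = (2*w + 3) dw.
Rewriting, the integral becomes 4·∫ √u du = 4·(2/3)u^(3/2).
Substituting back, u = w**2 + 3*w - 3.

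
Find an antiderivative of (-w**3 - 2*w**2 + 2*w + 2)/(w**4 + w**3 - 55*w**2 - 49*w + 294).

-17*log(w - 7)/28 + 2*log(w - 2)/45 + log(w + 3)/40 - 233*log(w + 7)/504 + C

Factor the denominator: (w - 7)*(w - 2)*(w + 3)*(w + 7).
Partial-fraction decomposition: -233/(504*(w + 7)) + 1/(40*(w + 3)) + 2/(45*(w - 2)) - 17/(28*(w - 7)).
Integrate each term: A/(w−a) contributes A·log|w−a|.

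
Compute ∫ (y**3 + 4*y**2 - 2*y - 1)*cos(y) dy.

y**3*sin(y) + 4*y**2*sin(y) + 3*y**2*cos(y) - 8*y*sin(y) + 8*y*cos(y) - 9*sin(y) - 8*cos(y) + C

Use integration by parts with u = y**3 + 4*y**2 - 2*y - 1, dv = cos(y) dy, so v = sin(y).
Apply parts 3 times (tabular method): alternate signs, differentiate u down to 0, integrate dv up.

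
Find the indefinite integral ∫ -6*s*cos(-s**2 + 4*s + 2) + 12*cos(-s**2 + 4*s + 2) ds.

3*sin(-s**2 + 4*s + 2) + C

Let u = s**2 - 4*s - 2, so du = (2*s - 4) ds.
Rewriting, the integral becomes -3·∫ cos(u) du = -3·sin(u).
Substituting back, u = s**2 - 4*s - 2.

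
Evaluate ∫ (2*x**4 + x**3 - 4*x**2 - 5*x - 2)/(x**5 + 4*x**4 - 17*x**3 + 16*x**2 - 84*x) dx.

log(x)/42 + 68*log(x - 3)/195 + 2148*log(x + 7)/1855 + 647*log(x**2 + 4)/2756 + 41*atan(x/2)/1378 + C

Factor the denominator: x*(x - 3)*(x + 7)*(x**2 + 4).
Partial-fraction decomposition: (647*x + 82)/(1378*(x**2 + 4)) + 2148/(1855*(x + 7)) + 68/(195*(x - 3)) + 1/(42*x).
Integrate each term; A/(x−a) gives A·log|x−a|; the (Bx+D)/(x²+p²) term gives a log and an atan.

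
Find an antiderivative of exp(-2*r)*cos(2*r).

Let I denote the integral. Integrate by parts with u = cos(2*r), dv = exp(-2*r) dr, so v = -exp(-2*r)/2: I = -exp(-2*r)*cos(2*r)/2 − ∫ exp(-2*r)*sin(2*r) dr.
Apply parts again with u = sin(2*r), dv = exp(-2*r) dr: ∫ exp(-2*r)*sin(2*r) dr = -exp(-2*r)*sin(2*r)/2 + I. Substituting back brings back I: I = exp(-2*r)*sin(2*r)/2 - exp(-2*r)*cos(2*r)/2 − I.
Solving for I: (1 + 1)·I equals the remaining terms, so I = (1/2)·(exp(-2*r)*sin(2*r)/2 - exp(-2*r)*cos(2*r)/2).

exp(-2*r)*sin(2*r)/4 - exp(-2*r)*cos(2*r)/4 + C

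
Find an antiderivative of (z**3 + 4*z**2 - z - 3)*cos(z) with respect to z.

Use integration by parts with u = z**3 + 4*z**2 - z - 3, dv = cos(z) dz, so v = sin(z).
Apply parts 3 times (tabular method): alternate signs, differentiate u down to 0, integrate dv up.

z**3*sin(z) + 4*z**2*sin(z) + 3*z**2*cos(z) - 7*z*sin(z) + 8*z*cos(z) - 11*sin(z) - 7*cos(z) + C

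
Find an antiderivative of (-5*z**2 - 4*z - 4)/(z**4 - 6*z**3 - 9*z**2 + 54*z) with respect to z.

-2*log(z)/27 - 104*log(z - 6)/81 + 61*log(z - 3)/54 + 37*log(z + 3)/162 + C

Factor the denominator: z*(z - 6)*(z - 3)*(z + 3).
Partial-fraction decomposition: 37/(162*(z + 3)) + 61/(54*(z - 3)) - 104/(81*(z - 6)) - 2/(27*z).
Integrate each term: A/(z−a) contributes A·log|z−a|.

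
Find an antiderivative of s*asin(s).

Use integration by parts with u = arcsin(s), dv = s ds.
Then du = 1/sqrt(-s**2 + 1) ds.

s**2*asin(s)/2 + s*sqrt(-s**2 + 1)/4 - asin(s)/4 + C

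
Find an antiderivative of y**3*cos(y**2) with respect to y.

y**2*sin(y**2)/2 + cos(y**2)/2 + C

Let u = y², du = 2y dy; rewrite as (1/2)∫ u^1·cos(1u) du.
Now integrate by parts 1 time.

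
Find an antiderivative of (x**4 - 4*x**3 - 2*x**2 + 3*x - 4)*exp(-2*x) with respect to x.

Use integration by parts with u = x**4 - 4*x**3 - 2*x**2 + 3*x - 4, dv = exp(-2*x) dx, so v = -exp(-2*x)/2.
Apply parts 4 times (tabular method): alternate signs, differentiate u down to 0, integrate dv up.

(-x**4 + 2*x**3 + 5*x**2 + 2*x + 5)*exp(-2*x)/2 + C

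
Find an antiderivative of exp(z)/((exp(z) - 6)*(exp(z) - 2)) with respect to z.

log(exp(z) - 6)/4 - log(exp(z) - 2)/4 + C

Let u = e^z, du = e^z dz.
The integral becomes ∫ du/((u-2)(u-6)); decompose into partial fractions.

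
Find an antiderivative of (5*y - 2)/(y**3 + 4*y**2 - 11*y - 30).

13*log(y - 3)/40 + 4*log(y + 2)/5 - 9*log(y + 5)/8 + C

Factor the denominator: (y - 3)*(y + 2)*(y + 5).
Partial-fraction decomposition: -9/(8*(y + 5)) + 4/(5*(y + 2)) + 13/(40*(y - 3)).
Integrate each term: A/(y−a) contributes A·log|y−a|.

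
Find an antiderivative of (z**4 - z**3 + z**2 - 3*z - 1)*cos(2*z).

Use integration by parts with u = z**4 - z**3 + z**2 - 3*z - 1, dv = cos(2*z) dz, so v = sin(2*z)/2.
Apply parts 4 times (tabular method): alternate signs, differentiate u down to 0, integrate dv up.

z**4*sin(2*z)/2 - z**3*sin(2*z)/2 + z**3*cos(2*z) - z**2*sin(2*z) - 3*z**2*cos(2*z)/4 - 3*z*sin(2*z)/4 - z*cos(2*z) - 3*cos(2*z)/8 + C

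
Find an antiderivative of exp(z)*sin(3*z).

Let I denote the integral. Integrate by parts with u = sin(3*z), dv = exp(z) dz, so v = exp(z): I = exp(z)*sin(3*z) − 3·∫ exp(z)*cos(3*z) dz.
Apply parts again with u = cos(3*z), dv = exp(z) dz: ∫ exp(z)*cos(3*z) dz = exp(z)*cos(3*z) + 3·I. Substituting back brings back I: I = exp(z)*sin(3*z) - 3*exp(z)*cos(3*z) − 9·I.
Solving for I: (1 + 9)·I equals the remaining terms, so I = (1/10)·(exp(z)*sin(3*z) - 3*exp(z)*cos(3*z)).

exp(z)*sin(3*z)/10 - 3*exp(z)*cos(3*z)/10 + C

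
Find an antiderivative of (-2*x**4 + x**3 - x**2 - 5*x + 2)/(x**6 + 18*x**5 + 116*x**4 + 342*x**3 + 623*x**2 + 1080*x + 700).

log(x + 1)/160 - 110177*log(x + 5)/26912 + 1719*log(x + 7)/424 + 7461*log(x**2 + 4)/445730 - 223*atan(x/2)/222865 - 1373/(232*x + 1160) + C

Factor the denominator: (x + 1)*(x + 5)**2*(x + 7)*(x**2 + 4).
Partial-fraction decomposition: (7461*x - 446)/(222865*(x**2 + 4)) + 1719/(424*(x + 7)) - 110177/(26912*(x + 5)) + 1373/(232*(x + 5)**2) + 1/(160*(x + 1)).
Integrate each term; A/(x−a) gives A·log|x−a|; the (Bx+D)/(x²+p²) term gives a log and an atan.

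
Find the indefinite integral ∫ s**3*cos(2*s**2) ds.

Let u = s², du = 2s ds; rewrite as (1/2)∫ u^1·cos(2u) du.
Now integrate by parts 1 time.

s**2*sin(2*s**2)/4 + cos(2*s**2)/8 + C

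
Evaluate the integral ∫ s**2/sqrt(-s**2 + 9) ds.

-s*sqrt(-s**2 + 9)/2 + 9*asin(s/3)/2 + C

Substitute s = 3·sin(θ), so ds = 3·cos(θ) dθ and the radical becomes sqrt(-s**2 + 9) = 3·cos(θ) by the Pythagorean identity.
Integrate the resulting trig expression in θ, then back-substitute θ = asin(s/3), sin(θ) = s/3, cos(θ) = sqrt(-s**2 + 9)/3 (absorbing any constant into C).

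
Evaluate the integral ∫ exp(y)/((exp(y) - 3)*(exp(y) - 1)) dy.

log(exp(y) - 3)/2 - log(exp(y) - 1)/2 + C

Let u = e^y, du = e^y dy.
The integral becomes ∫ du/((u-1)(u-3)); decompose into partial fractions.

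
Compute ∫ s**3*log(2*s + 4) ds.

s**4*log(2*s + 4)/4 - s**4/16 + s**3/6 - s**2/2 + 2*s - 4*log(s + 2) + C

Use integration by parts with u = log(2*s + 4), dv = s**3 ds.
Then du = 2/(2*s + 4) ds and v = s**4/4.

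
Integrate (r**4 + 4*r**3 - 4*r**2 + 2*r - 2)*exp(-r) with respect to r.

Use integration by parts with u = r**4 + 4*r**3 - 4*r**2 + 2*r - 2, dv = exp(-r) dr, so v = -exp(-r).
Apply parts 4 times (tabular method): alternate signs, differentiate u down to 0, integrate dv up.

(-r**4 - 8*r**3 - 20*r**2 - 42*r - 40)*exp(-r) + C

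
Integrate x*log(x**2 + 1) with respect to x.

x**2*log(x**2 + 1)/2 - x**2/2 + log(x**2 + 1)/2 + C

Let u = x**2 + 1, so du = (2*x) dx.
The integral becomes (1/2)·∫ log(u) du; integrate by parts with u′=log(u), dv′=du.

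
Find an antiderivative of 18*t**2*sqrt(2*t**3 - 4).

Let u = 2*t**3 - 4, so du = (6*t**2) dt.
Rewriting, the integral becomes 3·∫ √u du = 3·(2/3)u^(3/2).
Substituting back, u = 2*t**3 - 4.

2*(2*t**3 - 4)**(3/2) + C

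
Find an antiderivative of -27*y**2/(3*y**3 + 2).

-3*log(3*y**3 + 2) + C

Let u = 3*y**3 + 2, so du = (9*y**2) dy.
Rewriting, the integral becomes -3·∫ 1/u du = -3·log(u).
Substituting back, u = 3*y**3 + 2.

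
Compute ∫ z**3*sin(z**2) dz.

-z**2*cos(z**2)/2 + sin(z**2)/2 + C

Let u = z², du = 2z dz; rewrite as (1/2)∫ u^1·sin(1u) du.
Now integrate by parts 1 time.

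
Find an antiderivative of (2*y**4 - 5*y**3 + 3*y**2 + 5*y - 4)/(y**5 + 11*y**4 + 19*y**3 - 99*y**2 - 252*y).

Factor the denominator: y*(y - 3)*(y + 3)*(y + 4)*(y + 7).
Partial-fraction decomposition: 1325/(168*(y + 7)) - 214/(21*(y + 4)) + 305/(72*(y + 3)) + 13/(252*(y - 3)) + 1/(63*y).
Integrate each term: A/(y−a) contributes A·log|y−a|.

log(y)/63 + 13*log(y - 3)/252 + 305*log(y + 3)/72 - 214*log(y + 4)/21 + 1325*log(y + 7)/168 + C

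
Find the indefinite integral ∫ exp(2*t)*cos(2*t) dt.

exp(2*t)*sin(2*t)/4 + exp(2*t)*cos(2*t)/4 + C

Let I denote the integral. Integrate by parts with u = cos(2*t), dv = exp(2*t) dt, so v = exp(2*t)/2: I = exp(2*t)*cos(2*t)/2 + ∫ exp(2*t)*sin(2*t) dt.
Apply parts again with u = sin(2*t), dv = exp(2*t) dt: ∫ exp(2*t)*sin(2*t) dt = exp(2*t)*sin(2*t)/2 − I. Substituting back brings back I: I = exp(2*t)*sin(2*t)/2 + exp(2*t)*cos(2*t)/2 − I.
Solving for I: (1 + 1)·I equals the remaining terms, so I = (1/2)·(exp(2*t)*sin(2*t)/2 + exp(2*t)*cos(2*t)/2).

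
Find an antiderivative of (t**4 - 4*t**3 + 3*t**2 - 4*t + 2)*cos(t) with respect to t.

Use integration by parts with u = t**4 - 4*t**3 + 3*t**2 - 4*t + 2, dv = cos(t) dt, so v = sin(t).
Apply parts 4 times (tabular method): alternate signs, differentiate u down to 0, integrate dv up.

t**4*sin(t) - 4*t**3*sin(t) + 4*t**3*cos(t) - 9*t**2*sin(t) - 12*t**2*cos(t) + 20*t*sin(t) - 18*t*cos(t) + 20*sin(t) + 20*cos(t) + C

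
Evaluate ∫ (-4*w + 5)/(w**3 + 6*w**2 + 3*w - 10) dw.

Factor the denominator: (w - 1)*(w + 2)*(w + 5).
Partial-fraction decomposition: 25/(18*(w + 5)) - 13/(9*(w + 2)) + 1/(18*(w - 1)).
Integrate each term: A/(w−a) contributes A·log|w−a|.

log(w - 1)/18 - 13*log(w + 2)/9 + 25*log(w + 5)/18 + C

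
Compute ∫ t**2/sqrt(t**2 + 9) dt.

t*sqrt(t**2 + 9)/2 - 9*log(t + sqrt(t**2 + 9))/2 + C

Substitute t = 3·tan(θ), so dt = 3·sec(θ)^2 dθ and the radical becomes sqrt(t**2 + 9) = 3·sec(θ) by the Pythagorean identity.
Integrate the resulting trig expression in θ, then back-substitute tan(θ) = t/3, sec(θ) = sqrt(t**2 + 9)/3 (absorbing any constant into C).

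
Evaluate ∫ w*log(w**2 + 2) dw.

w**2*log(w**2 + 2)/2 - w**2/2 + log(w**2 + 2) + C

Let u = w**2 + 2, so du = (2*w) dw.
The integral becomes (1/2)·∫ log(u) du; integrate by parts with u′=log(u), dv′=du.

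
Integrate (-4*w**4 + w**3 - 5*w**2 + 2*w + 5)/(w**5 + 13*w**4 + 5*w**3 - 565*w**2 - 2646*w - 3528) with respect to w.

Factor the denominator: (w - 7)*(w + 3)*(w + 4)*(w + 6)*(w + 7).
Partial-fraction decomposition: -10201/(168*(w + 7)) + 5587/(78*(w + 6)) - 1171/(66*(w + 4)) + 397/(120*(w + 3)) - 9487/(20020*(w - 7)).
Integrate each term: A/(w−a) contributes A·log|w−a|.

-9487*log(w - 7)/20020 + 397*log(w + 3)/120 - 1171*log(w + 4)/66 + 5587*log(w + 6)/78 - 10201*log(w + 7)/168 + C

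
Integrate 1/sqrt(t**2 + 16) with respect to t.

Substitute t = 4·tan(θ), so dt = 4·sec(θ)^2 dθ and the radical becomes sqrt(t**2 + 16) = 4·sec(θ) by the Pythagorean identity.
Integrate the resulting trig expression in θ, then back-substitute tan(θ) = t/4, sec(θ) = sqrt(t**2 + 16)/4 (absorbing any constant into C).

log(t + sqrt(t**2 + 16)) + C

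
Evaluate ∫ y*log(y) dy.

Use integration by parts with u = log(y), dv = y dy.
Then du = 1/y dy and v = y**2/2.

y**2*log(y)/2 - y**2/4 + C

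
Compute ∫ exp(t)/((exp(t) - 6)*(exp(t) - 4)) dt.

log(exp(t) - 6)/2 - log(exp(t) - 4)/2 + C

Let u = e^t, du = e^t dt.
The integral becomes ∫ du/((u-6)(u-4)); decompose into partial fractions.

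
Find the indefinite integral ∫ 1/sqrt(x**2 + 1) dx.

Substitute x = tan(θ), so dx = sec(θ)^2 dθ and the radical becomes sqrt(x**2 + 1) = sec(θ) by the Pythagorean identity.
Integrate the resulting trig expression in θ, then back-substitute tan(θ) = x, sec(θ) = sqrt(x**2 + 1) (absorbing any constant into C).

log(x + sqrt(x**2 + 1)) + C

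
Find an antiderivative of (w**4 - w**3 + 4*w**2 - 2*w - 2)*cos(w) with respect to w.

Use integration by parts with u = w**4 - w**3 + 4*w**2 - 2*w - 2, dv = cos(w) dw, so v = sin(w).
Apply parts 4 times (tabular method): alternate signs, differentiate u down to 0, integrate dv up.

w**4*sin(w) - w**3*sin(w) + 4*w**3*cos(w) - 8*w**2*sin(w) - 3*w**2*cos(w) + 4*w*sin(w) - 16*w*cos(w) + 14*sin(w) + 4*cos(w) + C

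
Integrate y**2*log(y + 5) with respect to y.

Use integration by parts with u = log(y + 5), dv = y**2 dy.
Then du = 1/(y + 5) dy and v = y**3/3.

y**3*log(y + 5)/3 - y**3/9 + 5*y**2/6 - 25*y/3 + 125*log(y + 5)/3 + C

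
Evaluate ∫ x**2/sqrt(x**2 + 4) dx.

x*sqrt(x**2 + 4)/2 - 2*log(x + sqrt(x**2 + 4)) + C

Substitute x = 2·tan(θ), so dx = 2·sec(θ)^2 dθ and the radical becomes sqrt(x**2 + 4) = 2·sec(θ) by the Pythagorean identity.
Integrate the resulting trig expression in θ, then back-substitute tan(θ) = x/2, sec(θ) = sqrt(x**2 + 4)/2 (absorbing any constant into C).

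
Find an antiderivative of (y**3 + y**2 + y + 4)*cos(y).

Use integration by parts with u = y**3 + y**2 + y + 4, dv = cos(y) dy, so v = sin(y).
Apply parts 3 times (tabular method): alternate signs, differentiate u down to 0, integrate dv up.

y**3*sin(y) + y**2*sin(y) + 3*y**2*cos(y) - 5*y*sin(y) + 2*y*cos(y) + 2*sin(y) - 5*cos(y) + C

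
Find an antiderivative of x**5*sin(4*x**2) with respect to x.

-x**4*cos(4*x**2)/8 + x**2*sin(4*x**2)/16 + cos(4*x**2)/64 + C

Let u = x², du = 2x dx; rewrite as (1/2)∫ u^2·sin(4u) du.
Now integrate by parts 2 times.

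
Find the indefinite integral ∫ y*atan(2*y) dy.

Use integration by parts with u = arctan(2*y), dv = y dy.
Then du = 2/(4*y**2 + 1) dy.

y**2*atan(2*y)/2 - y/4 + atan(2*y)/8 + C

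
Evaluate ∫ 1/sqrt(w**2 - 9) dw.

log(w + sqrt(w**2 - 9)) + C

Substitute w = 3·sec(θ), so dw = 3·sec(θ)*tan(θ) dθ and the radical becomes sqrt(w**2 - 9) = 3·tan(θ) by the Pythagorean identity.
Integrate the resulting trig expression in θ, then back-substitute sec(θ) = w/3, tan(θ) = sqrt(w**2 - 9)/3 (absorbing any constant into C).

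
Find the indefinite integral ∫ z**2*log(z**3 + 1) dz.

Let u = z**3 + 1, so du = (3*z**2) dz.
The integral becomes (1/3)·∫ log(u) du; integrate by parts with u′=log(u), dv′=du.

z**3*log(z**3 + 1)/3 - z**3/3 + log(z**3 + 1)/3 + C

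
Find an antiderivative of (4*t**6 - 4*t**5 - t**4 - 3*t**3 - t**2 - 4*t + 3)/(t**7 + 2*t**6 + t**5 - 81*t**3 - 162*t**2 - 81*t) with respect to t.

-log(t)/27 + 49*log(t - 3)/144 - 179*log(t + 1)/400 + 649*log(t + 3)/216 + 3077*log(t**2 + 9)/5400 - 4189*atan(t/3)/2700 - 1/(5*t + 5) + C

Factor the denominator: t*(t - 3)*(t + 1)**2*(t + 3)*(t**2 + 9).
Partial-fraction decomposition: (3077*t - 12567)/(2700*(t**2 + 9)) + 649/(216*(t + 3)) - 179/(400*(t + 1)) + 1/(5*(t + 1)**2) + 49/(144*(t - 3)) - 1/(27*t).
Integrate each term; A/(t−a) gives A·log|t−a|; the (Bt+D)/(t²+p²) term gives a log and an atan.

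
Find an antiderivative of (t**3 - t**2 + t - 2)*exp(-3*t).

(-3*t**3 - 3*t + 5)*exp(-3*t)/9 + C

Use integration by parts with u = t**3 - t**2 + t - 2, dv = exp(-3*t) dt, so v = -exp(-3*t)/3.
Apply parts 3 times (tabular method): alternate signs, differentiate u down to 0, integrate dv up.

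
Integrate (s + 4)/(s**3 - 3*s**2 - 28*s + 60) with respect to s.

Factor the denominator: (s - 6)*(s - 2)*(s + 5).
Partial-fraction decomposition: -1/(77*(s + 5)) - 3/(14*(s - 2)) + 5/(22*(s - 6)).
Integrate each term: A/(s−a) contributes A·log|s−a|.

5*log(s - 6)/22 - 3*log(s - 2)/14 - log(s + 5)/77 + C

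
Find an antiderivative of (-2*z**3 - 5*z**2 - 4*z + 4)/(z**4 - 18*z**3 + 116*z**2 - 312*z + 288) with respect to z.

97*log(z - 6)/4 - 55*log(z - 4)/2 + 5*log(z - 2)/4 + 79/(z - 6) + C

Factor the denominator: (z - 6)**2*(z - 4)*(z - 2).
Partial-fraction decomposition: 5/(4*(z - 2)) - 55/(2*(z - 4)) + 97/(4*(z - 6)) - 79/(z - 6)**2.
Integrate each term; A/(z−a) gives A·log|z−a|; A/(z−a)² gives −A/(z−a).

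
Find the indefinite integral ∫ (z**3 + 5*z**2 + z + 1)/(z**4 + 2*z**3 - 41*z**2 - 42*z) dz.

-log(z)/42 + 31*log(z - 6)/42 + 2*log(z + 1)/21 + 4*log(z + 7)/21 + C

Factor the denominator: z*(z - 6)*(z + 1)*(z + 7).
Partial-fraction decomposition: 4/(21*(z + 7)) + 2/(21*(z + 1)) + 31/(42*(z - 6)) - 1/(42*z).
Integrate each term: A/(z−a) contributes A·log|z−a|.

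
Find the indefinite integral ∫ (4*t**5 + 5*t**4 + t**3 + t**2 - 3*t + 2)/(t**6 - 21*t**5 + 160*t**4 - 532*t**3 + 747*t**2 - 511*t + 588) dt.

-2053277*log(t - 7)/90000 + 5446*log(t - 4)/153 - 703*log(t - 3)/80 + 147*log(t**2 + 1)/42500 + 129*atan(t)/21250 - 39803/(300*t - 2100) + C

Factor the denominator: (t - 7)**2*(t - 4)*(t - 3)*(t**2 + 1).
Partial-fraction decomposition: 3*(49*t + 43)/(21250*(t**2 + 1)) - 703/(80*(t - 3)) + 5446/(153*(t - 4)) - 2053277/(90000*(t - 7)) + 39803/(300*(t - 7)**2).
Integrate each term; A/(t−a) gives A·log|t−a|; the (Bt+D)/(t²+p²) term gives a log and an atan.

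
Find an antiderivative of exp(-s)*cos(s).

exp(-s)*sin(s)/2 - exp(-s)*cos(s)/2 + C

Let I denote the integral. Integrate by parts with u = cos(s), dv = exp(-s) ds, so v = -exp(-s): I = -exp(-s)*cos(s) − ∫ exp(-s)*sin(s) ds.
Apply parts again with u = sin(s), dv = exp(-s) ds: ∫ exp(-s)*sin(s) ds = -exp(-s)*sin(s) + I. Substituting back brings back I: I = exp(-s)*sin(s) - exp(-s)*cos(s) − I.
Solving for I: (1 + 1)·I equals the remaining terms, so I = (1/2)·(exp(-s)*sin(s) - exp(-s)*cos(s)).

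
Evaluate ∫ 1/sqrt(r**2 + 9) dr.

Substitute r = 3·tan(θ), so dr = 3·sec(θ)^2 dθ and the radical becomes sqrt(r**2 + 9) = 3·sec(θ) by the Pythagorean identity.
Integrate the resulting trig expression in θ, then back-substitute tan(θ) = r/3, sec(θ) = sqrt(r**2 + 9)/3 (absorbing any constant into C).

log(r + sqrt(r**2 + 9)) + C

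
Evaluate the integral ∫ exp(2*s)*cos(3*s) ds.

3*exp(2*s)*sin(3*s)/13 + 2*exp(2*s)*cos(3*s)/13 + C

Let I denote the integral. Integrate by parts with u = cos(3*s), dv = exp(2*s) ds, so v = exp(2*s)/2: I = exp(2*s)*cos(3*s)/2 + (3/2)·∫ exp(2*s)*sin(3*s) ds.
Apply parts again with u = sin(3*s), dv = exp(2*s) ds: ∫ exp(2*s)*sin(3*s) ds = exp(2*s)*sin(3*s)/2 − (3/2)·I. Substituting back brings back I: I = 3*exp(2*s)*sin(3*s)/4 + exp(2*s)*cos(3*s)/2 − (9/4)·I.
Solving for I: (1 + 9/4)·I equals the remaining terms, so I = (4/13)·(3*exp(2*s)*sin(3*s)/4 + exp(2*s)*cos(3*s)/2).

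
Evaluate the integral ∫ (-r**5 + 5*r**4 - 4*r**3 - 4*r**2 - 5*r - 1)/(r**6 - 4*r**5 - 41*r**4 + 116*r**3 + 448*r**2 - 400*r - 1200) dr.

Factor the denominator: (r - 6)*(r - 5)*(r - 2)*(r + 2)**2*(r + 5).
Partial-fraction decomposition: -3337/(3465*(r + 5)) + 42289/(112896*(r + 2)) - 137/(672*(r + 2)**2) - 11/(1344*(r - 2)) + 313/(735*(r - 5)) - 2335/(2816*(r - 6)).
Integrate each term; A/(r−a) gives A·log|r−a|; A/(r−a)² gives −A/(r−a).

-2335*log(r - 6)/2816 + 313*log(r - 5)/735 - 11*log(r - 2)/1344 + 42289*log(r + 2)/112896 - 3337*log(r + 5)/3465 + 137/(672*r + 1344) + C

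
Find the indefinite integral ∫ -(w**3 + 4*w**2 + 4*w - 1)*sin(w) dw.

Use integration by parts with u = w**3 + 4*w**2 + 4*w - 1, dv = -sin(w) dw, so v = cos(w).
Apply parts 3 times (tabular method): alternate signs, differentiate u down to 0, integrate dv up.

w**3*cos(w) - 3*w**2*sin(w) + 4*w**2*cos(w) - 8*w*sin(w) - 2*w*cos(w) + 2*sin(w) - 9*cos(w) + C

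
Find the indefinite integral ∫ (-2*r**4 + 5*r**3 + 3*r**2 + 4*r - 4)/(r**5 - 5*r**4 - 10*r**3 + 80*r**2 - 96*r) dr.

log(r)/24 - 33*log(r - 4)/16 - 8*log(r - 3)/21 + log(r - 2) - 67*log(r + 4)/112 + C

Factor the denominator: r*(r - 4)*(r - 3)*(r - 2)*(r + 4).
Partial-fraction decomposition: -67/(112*(r + 4)) + 1/(r - 2) - 8/(21*(r - 3)) - 33/(16*(r - 4)) + 1/(24*r).
Integrate each term: A/(r−a) contributes A·log|r−a|.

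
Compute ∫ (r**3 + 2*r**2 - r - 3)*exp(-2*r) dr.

(-4*r**3 - 14*r**2 - 10*r + 7)*exp(-2*r)/8 + C

Use integration by parts with u = r**3 + 2*r**2 - r - 3, dv = exp(-2*r) dr, so v = -exp(-2*r)/2.
Apply parts 3 times (tabular method): alternate signs, differentiate u down to 0, integrate dv up.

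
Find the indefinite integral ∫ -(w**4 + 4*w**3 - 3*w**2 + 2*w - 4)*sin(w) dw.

w**4*cos(w) - 4*w**3*sin(w) + 4*w**3*cos(w) - 12*w**2*sin(w) - 15*w**2*cos(w) + 30*w*sin(w) - 22*w*cos(w) + 22*sin(w) + 26*cos(w) + C

Use integration by parts with u = w**4 + 4*w**3 - 3*w**2 + 2*w - 4, dv = -sin(w) dw, so v = cos(w).
Apply parts 4 times (tabular method): alternate signs, differentiate u down to 0, integrate dv up.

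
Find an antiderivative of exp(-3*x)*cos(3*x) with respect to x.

exp(-3*x)*sin(3*x)/6 - exp(-3*x)*cos(3*x)/6 + C

Let I denote the integral. Integrate by parts with u = cos(3*x), dv = exp(-3*x) dx, so v = -exp(-3*x)/3: I = -exp(-3*x)*cos(3*x)/3 − ∫ exp(-3*x)*sin(3*x) dx.
Apply parts again with u = sin(3*x), dv = exp(-3*x) dx: ∫ exp(-3*x)*sin(3*x) dx = -exp(-3*x)*sin(3*x)/3 + I. Substituting back brings back I: I = exp(-3*x)*sin(3*x)/3 - exp(-3*x)*cos(3*x)/3 − I.
Solving for I: (1 + 1)·I equals the remaining terms, so I = (1/2)·(exp(-3*x)*sin(3*x)/3 - exp(-3*x)*cos(3*x)/3).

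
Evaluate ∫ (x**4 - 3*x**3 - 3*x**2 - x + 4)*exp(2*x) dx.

Use integration by parts with u = x**4 - 3*x**3 - 3*x**2 - x + 4, dv = exp(2*x) dx, so v = exp(2*x)/2.
Apply parts 4 times (tabular method): alternate signs, differentiate u down to 0, integrate dv up.

(4*x**4 - 20*x**3 + 18*x**2 - 22*x + 27)*exp(2*x)/8 + C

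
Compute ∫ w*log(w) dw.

w**2*log(w)/2 - w**2/4 + C

Use integration by parts with u = log(w), dv = w dw.
Then du = 1/w dw and v = w**2/2.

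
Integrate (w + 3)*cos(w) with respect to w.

Use integration by parts with u = w + 3, dv = cos(w) dw, so v = sin(w).
Apply parts 1 times (tabular method): alternate signs, differentiate u down to 0, integrate dv up.

w*sin(w) + 3*sin(w) + cos(w) + C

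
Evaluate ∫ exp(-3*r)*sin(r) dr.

-3*exp(-3*r)*sin(r)/10 - exp(-3*r)*cos(r)/10 + C

Let I denote the integral. Integrate by parts with u = sin(r), dv = exp(-3*r) dr, so v = -exp(-3*r)/3: I = -exp(-3*r)*sin(r)/3 + (1/3)·∫ exp(-3*r)*cos(r) dr.
Apply parts again with u = cos(r), dv = exp(-3*r) dr: ∫ exp(-3*r)*cos(r) dr = -exp(-3*r)*cos(r)/3 − (1/3)·I. Substituting back brings back I: I = -exp(-3*r)*sin(r)/3 - exp(-3*r)*cos(r)/9 − (1/9)·I.
Solving for I: (1 + 1/9)·I equals the remaining terms, so I = (9/10)·(-exp(-3*r)*sin(r)/3 - exp(-3*r)*cos(r)/9).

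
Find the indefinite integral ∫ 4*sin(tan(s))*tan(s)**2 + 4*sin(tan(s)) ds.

-4*cos(tan(s)) + C

Let u = tan(s), so du = (tan(s)**2 + 1) ds.
Rewriting, the integral becomes 4·∫ sin(u) du = 4·-cos(u).
Substituting back, u = tan(s).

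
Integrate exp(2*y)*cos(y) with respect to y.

exp(2*y)*sin(y)/5 + 2*exp(2*y)*cos(y)/5 + C

Let I denote the integral. Integrate by parts with u = cos(y), dv = exp(2*y) dy, so v = exp(2*y)/2: I = exp(2*y)*cos(y)/2 + (1/2)·∫ exp(2*y)*sin(y) dy.
Apply parts again with u = sin(y), dv = exp(2*y) dy: ∫ exp(2*y)*sin(y) dy = exp(2*y)*sin(y)/2 − (1/2)·I. Substituting back brings back I: I = exp(2*y)*sin(y)/4 + exp(2*y)*cos(y)/2 − (1/4)·I.
Solving for I: (1 + 1/4)·I equals the remaining terms, so I = (4/5)·(exp(2*y)*sin(y)/4 + exp(2*y)*cos(y)/2).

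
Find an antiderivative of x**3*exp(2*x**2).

Let u = x², du = 2x dx; rewrite as (1/2)∫ u^1·exp(2u) du.
Now integrate by parts 1 time.

(2*x**2 - 1)*exp(2*x**2)/8 + C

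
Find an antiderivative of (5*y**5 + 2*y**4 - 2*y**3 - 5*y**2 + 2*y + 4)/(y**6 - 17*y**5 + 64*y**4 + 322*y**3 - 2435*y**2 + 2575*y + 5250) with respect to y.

7327*log(y - 7)/32 - 3716*log(y - 6)/7 + 275957*log(y - 5)/900 - log(y + 1)/2016 + 27*log(y + 5)/100 - 8257/(60*y - 300) + C

Factor the denominator: (y - 7)*(y - 6)*(y - 5)**2*(y + 1)*(y + 5).
Partial-fraction decomposition: 27/(100*(y + 5)) - 1/(2016*(y + 1)) + 275957/(900*(y - 5)) + 8257/(60*(y - 5)**2) - 3716/(7*(y - 6)) + 7327/(32*(y - 7)).
Integrate each term; A/(y−a) gives A·log|y−a|; A/(y−a)² gives −A/(y−a).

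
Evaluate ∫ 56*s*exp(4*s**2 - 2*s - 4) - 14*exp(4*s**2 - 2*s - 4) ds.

7*exp(4*s**2 - 2*s - 4) + C

Let u = 4*s**2 - 2*s - 4, so du = (8*s - 2) ds.
Rewriting, the integral becomes 7·∫ e^u du = 7·e^u.
Substituting back, u = 4*s**2 - 2*s - 4.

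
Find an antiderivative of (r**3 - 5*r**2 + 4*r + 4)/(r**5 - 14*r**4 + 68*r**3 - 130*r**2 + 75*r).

Factor the denominator: r*(r - 5)**2*(r - 3)*(r - 1).
Partial-fraction decomposition: -1/(8*(r - 1)) - 1/(12*(r - 3)) + 31/(200*(r - 5)) + 3/(5*(r - 5)**2) + 4/(75*r).
Integrate each term; A/(r−a) gives A·log|r−a|; A/(r−a)² gives −A/(r−a).

4*log(r)/75 + 31*log(r - 5)/200 - log(r - 3)/12 - log(r - 1)/8 - 3/(5*r - 25) + C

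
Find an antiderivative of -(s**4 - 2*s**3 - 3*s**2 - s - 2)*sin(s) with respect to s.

Use integration by parts with u = s**4 - 2*s**3 - 3*s**2 - s - 2, dv = -sin(s) ds, so v = cos(s).
Apply parts 4 times (tabular method): alternate signs, differentiate u down to 0, integrate dv up.

s**4*cos(s) - 4*s**3*sin(s) - 2*s**3*cos(s) + 6*s**2*sin(s) - 15*s**2*cos(s) + 30*s*sin(s) + 11*s*cos(s) - 11*sin(s) + 28*cos(s) + C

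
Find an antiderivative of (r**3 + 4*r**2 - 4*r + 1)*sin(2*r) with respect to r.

-r**3*cos(2*r)/2 + 3*r**2*sin(2*r)/4 - 2*r**2*cos(2*r) + 2*r*sin(2*r) + 11*r*cos(2*r)/4 - 11*sin(2*r)/8 + cos(2*r)/2 + C

Use integration by parts with u = r**3 + 4*r**2 - 4*r + 1, dv = sin(2*r) dr, so v = -cos(2*r)/2.
Apply parts 3 times (tabular method): alternate signs, differentiate u down to 0, integrate dv up.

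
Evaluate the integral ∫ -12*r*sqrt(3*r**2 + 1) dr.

-4*(3*r**2 + 1)**(3/2)/3 + C

Let u = 3*r**2 + 1, so du = (6*r) dr.
Rewriting, the integral becomes -2·∫ √u du = -2·(2/3)u^(3/2).
Substituting back, u = 3*r**2 + 1.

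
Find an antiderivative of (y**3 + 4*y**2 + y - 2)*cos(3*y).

y**3*sin(3*y)/3 + 4*y**2*sin(3*y)/3 + y**2*cos(3*y)/3 + y*sin(3*y)/9 + 8*y*cos(3*y)/9 - 26*sin(3*y)/27 + cos(3*y)/27 + C

Use integration by parts with u = y**3 + 4*y**2 + y - 2, dv = cos(3*y) dy, so v = sin(3*y)/3.
Apply parts 3 times (tabular method): alternate signs, differentiate u down to 0, integrate dv up.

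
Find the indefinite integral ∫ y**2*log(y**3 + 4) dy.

y**3*log(y**3 + 4)/3 - y**3/3 + 4*log(y**3 + 4)/3 + C

Let u = y**3 + 4, so du = (3*y**2) dy.
The integral becomes (1/3)·∫ log(u) du; integrate by parts with u′=log(u), dv′=du.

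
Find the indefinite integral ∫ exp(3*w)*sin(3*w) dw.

exp(3*w)*sin(3*w)/6 - exp(3*w)*cos(3*w)/6 + C

Let I denote the integral. Integrate by parts with u = sin(3*w), dv = exp(3*w) dw, so v = exp(3*w)/3: I = exp(3*w)*sin(3*w)/3 − ∫ exp(3*w)*cos(3*w) dw.
Apply parts again with u = cos(3*w), dv = exp(3*w) dw: ∫ exp(3*w)*cos(3*w) dw = exp(3*w)*cos(3*w)/3 + I. Substituting back brings back I: I = exp(3*w)*sin(3*w)/3 - exp(3*w)*cos(3*w)/3 − I.
Solving for I: (1 + 1)·I equals the remaining terms, so I = (1/2)·(exp(3*w)*sin(3*w)/3 - exp(3*w)*cos(3*w)/3).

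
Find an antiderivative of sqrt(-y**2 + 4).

y*sqrt(-y**2 + 4)/2 + 2*asin(y/2) + C

Substitute y = 2·sin(θ), so dy = 2·cos(θ) dθ and the radical becomes sqrt(-y**2 + 4) = 2·cos(θ) by the Pythagorean identity.
Integrate the resulting trig expression in θ, then back-substitute θ = asin(y/2), sin(θ) = y/2, cos(θ) = sqrt(-y**2 + 4)/2 (absorbing any constant into C).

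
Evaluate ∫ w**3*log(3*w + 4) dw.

w**4*log(3*w + 4)/4 - w**4/16 + w**3/9 - 2*w**2/9 + 16*w/27 - 64*log(3*w + 4)/81 + C

Use integration by parts with u = log(3*w + 4), dv = w**3 dw.
Then du = 3/(3*w + 4) dw and v = w**4/4.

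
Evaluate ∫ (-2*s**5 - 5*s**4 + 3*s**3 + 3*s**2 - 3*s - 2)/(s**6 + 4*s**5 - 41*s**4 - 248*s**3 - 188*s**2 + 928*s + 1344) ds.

Factor the denominator: (s - 7)*(s - 2)*(s + 2)*(s + 3)*(s + 4)**2.
Partial-fraction decomposition: -1607/(4356*(s + 4)) + 317/(66*(s + 4)**2) - 17/(25*(s + 3)) - 1/(6*(s + 2)) + 29/(900*(s - 2)) - 7411/(9075*(s - 7)).
Integrate each term; A/(s−a) gives A·log|s−a|; A/(s−a)² gives −A/(s−a).

-7411*log(s - 7)/9075 + 29*log(s - 2)/900 - log(s + 2)/6 - 17*log(s + 3)/25 - 1607*log(s + 4)/4356 - 317/(66*s + 264) + C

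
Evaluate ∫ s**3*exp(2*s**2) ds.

(2*s**2 - 1)*exp(2*s**2)/8 + C

Let u = s², du = 2s ds; rewrite as (1/2)∫ u^1·exp(2u) du.
Now integrate by parts 1 time.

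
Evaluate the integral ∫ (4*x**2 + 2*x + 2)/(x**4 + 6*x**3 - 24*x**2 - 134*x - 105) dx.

7*log(x - 5)/36 - log(x + 1)/18 + log(x + 3)/2 - 23*log(x + 7)/36 + C

Factor the denominator: (x - 5)*(x + 1)*(x + 3)*(x + 7).
Partial-fraction decomposition: -23/(36*(x + 7)) + 1/(2*(x + 3)) - 1/(18*(x + 1)) + 7/(36*(x - 5)).
Integrate each term: A/(x−a) contributes A·log|x−a|.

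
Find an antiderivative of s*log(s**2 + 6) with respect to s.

s**2*log(s**2 + 6)/2 - s**2/2 + 3*log(s**2 + 6) + C

Let u = s**2 + 6, so du = (2*s) ds.
The integral becomes (1/2)·∫ log(u) du; integrate by parts with u′=log(u), dv′=du.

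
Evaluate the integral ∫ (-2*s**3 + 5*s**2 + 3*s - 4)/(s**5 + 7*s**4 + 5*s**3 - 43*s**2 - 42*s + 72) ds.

log(s - 2)/25 - log(s - 1)/40 - 1283*log(s + 3)/200 + 32*log(s + 4)/5 - 43/(10*s + 30) + C

Factor the denominator: (s - 2)*(s - 1)*(s + 3)**2*(s + 4).
Partial-fraction decomposition: 32/(5*(s + 4)) - 1283/(200*(s + 3)) + 43/(10*(s + 3)**2) - 1/(40*(s - 1)) + 1/(25*(s - 2)).
Integrate each term; A/(s−a) gives A·log|s−a|; A/(s−a)² gives −A/(s−a).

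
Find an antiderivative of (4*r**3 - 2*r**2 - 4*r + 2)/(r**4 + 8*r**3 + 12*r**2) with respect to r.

-4*log(r)/9 - 15*log(r + 2)/8 + 455*log(r + 6)/72 - 1/(6*r) + C

Factor the denominator: r**2*(r + 2)*(r + 6).
Partial-fraction decomposition: 455/(72*(r + 6)) - 15/(8*(r + 2)) - 4/(9*r) + 1/(6*r**2).
Integrate each term; A/(r−a) gives A·log|r−a|; A/(r−a)² gives −A/(r−a).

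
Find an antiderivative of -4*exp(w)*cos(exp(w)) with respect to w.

-4*sin(exp(w)) + C

Let u = exp(w), so du = (exp(w)) dw.
Rewriting, the integral becomes -4·∫ cos(u) du = -4·sin(u).
Substituting back, u = exp(w).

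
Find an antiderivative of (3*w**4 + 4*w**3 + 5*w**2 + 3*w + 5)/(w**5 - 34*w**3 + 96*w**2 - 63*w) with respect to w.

Factor the denominator: w*(w - 3)**2*(w - 1)*(w + 7).
Partial-fraction decomposition: 303/(280*(w + 7)) + 5/(8*(w - 1)) + 247/(180*(w - 3)) + 41/(6*(w - 3)**2) - 5/(63*w).
Integrate each term; A/(w−a) gives A·log|w−a|; A/(w−a)² gives −A/(w−a).

-5*log(w)/63 + 247*log(w - 3)/180 + 5*log(w - 1)/8 + 303*log(w + 7)/280 - 41/(6*w - 18) + C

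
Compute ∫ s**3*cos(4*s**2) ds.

s**2*sin(4*s**2)/8 + cos(4*s**2)/32 + C

Let u = s², du = 2s ds; rewrite as (1/2)∫ u^1·cos(4u) du.
Now integrate by parts 1 time.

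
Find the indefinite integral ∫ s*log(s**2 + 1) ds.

s**2*log(s**2 + 1)/2 - s**2/2 + log(s**2 + 1)/2 + C

Let u = s**2 + 1, so du = (2*s) ds.
The integral becomes (1/2)·∫ log(u) du; integrate by parts with u′=log(u), dv′=du.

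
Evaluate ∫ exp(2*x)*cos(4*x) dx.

Let I denote the integral. Integrate by parts with u = cos(4*x), dv = exp(2*x) dx, so v = exp(2*x)/2: I = exp(2*x)*cos(4*x)/2 + 2·∫ exp(2*x)*sin(4*x) dx.
Apply parts again with u = sin(4*x), dv = exp(2*x) dx: ∫ exp(2*x)*sin(4*x) dx = exp(2*x)*sin(4*x)/2 − 2·I. Substituting back brings back I: I = exp(2*x)*sin(4*x) + exp(2*x)*cos(4*x)/2 − 4·I.
Solving for I: (1 + 4)·I equals the remaining terms, so I = (1/5)·(exp(2*x)*sin(4*x) + exp(2*x)*cos(4*x)/2).

exp(2*x)*sin(4*x)/5 + exp(2*x)*cos(4*x)/10 + C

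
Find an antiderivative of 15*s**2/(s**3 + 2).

Let u = s**3 + 2, so du = (3*s**2) ds.
Rewriting, the integral becomes 5·∫ 1/u du = 5·log(u).
Substituting back, u = s**3 + 2.

5*log(s**3 + 2) + C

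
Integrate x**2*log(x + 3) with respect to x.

x**3*log(x + 3)/3 - x**3/9 + x**2/2 - 3*x + 9*log(x + 3) + C

Use integration by parts with u = log(x + 3), dv = x**2 dx.
Then du = 1/(x + 3) dx and v = x**3/3.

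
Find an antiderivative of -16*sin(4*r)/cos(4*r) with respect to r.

4*log(cos(4*r)) + C

Let u = cos(4*r), so du = (-4*sin(4*r)) dr.
Rewriting, the integral becomes 4·∫ 1/u du = 4·log(u).
Substituting back, u = cos(4*r).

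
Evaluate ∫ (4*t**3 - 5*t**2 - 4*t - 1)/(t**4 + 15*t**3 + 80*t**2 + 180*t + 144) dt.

-45*log(t + 2)/8 + 142*log(t + 3)/3 - 321*log(t + 4)/4 + 1021*log(t + 6)/24 + C

Factor the denominator: (t + 2)*(t + 3)*(t + 4)*(t + 6).
Partial-fraction decomposition: 1021/(24*(t + 6)) - 321/(4*(t + 4)) + 142/(3*(t + 3)) - 45/(8*(t + 2)).
Integrate each term: A/(t−a) contributes A·log|t−a|.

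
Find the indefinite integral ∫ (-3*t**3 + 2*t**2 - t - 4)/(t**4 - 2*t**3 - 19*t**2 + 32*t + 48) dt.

Factor the denominator: (t - 4)*(t - 3)*(t + 1)*(t + 4).
Partial-fraction decomposition: -4/(3*(t + 4)) + 1/(30*(t + 1)) + 5/(2*(t - 3)) - 21/(5*(t - 4)).
Integrate each term: A/(t−a) contributes A·log|t−a|.

-21*log(t - 4)/5 + 5*log(t - 3)/2 + log(t + 1)/30 - 4*log(t + 4)/3 + C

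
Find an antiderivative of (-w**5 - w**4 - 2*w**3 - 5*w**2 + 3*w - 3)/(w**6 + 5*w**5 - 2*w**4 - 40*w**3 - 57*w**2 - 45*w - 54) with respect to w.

Factor the denominator: (w - 3)*(w + 2)*(w + 3)**2*(w**2 + 1).
Partial-fraction decomposition: -(3*w + 5)/(100*(w**2 + 1)) - 371/(600*(w + 3)) + 53/(20*(w + 3)**2) - 3/(25*(w + 2)) - 139/(600*(w - 3)).
Integrate each term; A/(w−a) gives A·log|w−a|; the (Bw+D)/(w²+p²) term gives a log and an atan.

-139*log(w - 3)/600 - 3*log(w + 2)/25 - 371*log(w + 3)/600 - 3*log(w**2 + 1)/200 - atan(w)/20 - 53/(20*w + 60) + C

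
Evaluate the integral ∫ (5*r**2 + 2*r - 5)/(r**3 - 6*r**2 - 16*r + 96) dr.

Factor the denominator: (r - 6)*(r - 4)*(r + 4).
Partial-fraction decomposition: 67/(80*(r + 4)) - 83/(16*(r - 4)) + 187/(20*(r - 6)).
Integrate each term: A/(r−a) contributes A·log|r−a|.

187*log(r - 6)/20 - 83*log(r - 4)/16 + 67*log(r + 4)/80 + C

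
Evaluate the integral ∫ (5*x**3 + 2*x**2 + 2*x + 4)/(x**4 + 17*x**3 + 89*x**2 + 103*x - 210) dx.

13*log(x - 1)/336 + 581*log(x + 5)/12 - 1016*log(x + 6)/7 + 1627*log(x + 7)/16 + C

Factor the denominator: (x - 1)*(x + 5)*(x + 6)*(x + 7).
Partial-fraction decomposition: 1627/(16*(x + 7)) - 1016/(7*(x + 6)) + 581/(12*(x + 5)) + 13/(336*(x - 1)).
Integrate each term: A/(x−a) contributes A·log|x−a|.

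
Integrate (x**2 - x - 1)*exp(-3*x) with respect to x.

Use integration by parts with u = x**2 - x - 1, dv = exp(-3*x) dx, so v = -exp(-3*x)/3.
Apply parts 2 times (tabular method): alternate signs, differentiate u down to 0, integrate dv up.

(-9*x**2 + 3*x + 10)*exp(-3*x)/27 + C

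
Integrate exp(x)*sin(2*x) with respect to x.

exp(x)*sin(2*x)/5 - 2*exp(x)*cos(2*x)/5 + C

Let I denote the integral. Integrate by parts with u = sin(2*x), dv = exp(x) dx, so v = exp(x): I = exp(x)*sin(2*x) − 2·∫ exp(x)*cos(2*x) dx.
Apply parts again with u = cos(2*x), dv = exp(x) dx: ∫ exp(x)*cos(2*x) dx = exp(x)*cos(2*x) + 2·I. Substituting back brings back I: I = exp(x)*sin(2*x) - 2*exp(x)*cos(2*x) − 4·I.
Solving for I: (1 + 4)·I equals the remaining terms, so I = (1/5)·(exp(x)*sin(2*x) - 2*exp(x)*cos(2*x)).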